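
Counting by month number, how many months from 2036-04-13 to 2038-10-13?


From April 2036 to October 2038
2 years * 12 = 24 months, plus 6 months = 30

30 months


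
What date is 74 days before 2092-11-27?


Start: 2092-11-27, subtract 74 days
Back 27 days from November 27 reaches October 31, 2092 -> 47 left
October 2092 has 31 days -> back to September 30, 2092 -> 16 left
September 2092: 30 - 16 = 14 -> lands on September 14

Result: 2092-09-14


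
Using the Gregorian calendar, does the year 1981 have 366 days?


Gregorian leap year rule: divisible by 4, but not by 100, unless also by 400.
1981 is not divisible by 4 -> not a leap year

No


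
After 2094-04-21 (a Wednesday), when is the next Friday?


Current: Wednesday
Target: Friday
Days ahead: 2

Next Friday: 2094-04-23


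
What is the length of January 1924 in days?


January 1924

31 days


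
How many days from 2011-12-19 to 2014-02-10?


From 2011-12-19 to 2014-02-10
2011-12-19: days before December = 31 + 28 + 31 + 30 + 31 + 30 + 31 + 31 + 30 + 31 + 30 = 334 (2011 is not a leap year); day of year = 334 + 19 = 353
2014-02-10: days before February = 31; day of year = 31 + 10 = 41
Rest of 2011: 365 - 353 = 12
Full years 2012 (366), 2013 (365): 731
Total = 12 + 731 + 41 = 784

784 days


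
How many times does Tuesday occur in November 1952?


November 1952 has 30 days
Anchor: Jan 1, 1952. With p = 1952 - 1 = 1951: (p + p//4 - p//100 + p//400) mod 7 = (1951 + 487 - 19 + 4) mod 7 = 2423 mod 7 = 1 -> Tuesday (Mon=0 ... Sun=6)
Days before November (Jan-Oct): 305; November 1 index = (1 + 305) mod 7 = 5 -> Saturday
First Tuesday is November 4
Tuesdays: 4, 11, 18, 25

4 Tuesdays


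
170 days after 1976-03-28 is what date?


Start: 1976-03-28, add 170 days
March 1976 has 31 days: 31 - 28 = 3 days to March 31 -> 167 left
April 1976 has 30 days -> 137 left
May 1976 has 31 days -> 106 left
June 1976 has 30 days -> 76 left
July 1976 has 31 days -> 45 left
August 1976 has 31 days -> 14 left
September 1976: 14 <= 30 -> lands on September 14

Result: 1976-09-14


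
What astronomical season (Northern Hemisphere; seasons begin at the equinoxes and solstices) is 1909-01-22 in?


Date: January 22
Astronomical Winter (approx.; exact equinox/solstice day varies by year): December 21 to March 19
January 22 falls within the Winter window

Winter


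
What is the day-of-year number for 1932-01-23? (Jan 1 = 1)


Date: January 23, 1932
No months before January
Plus 23 days in January

Day of year: 23


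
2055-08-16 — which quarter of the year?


Month: August (month 8)
Q1: Jan-Mar, Q2: Apr-Jun, Q3: Jul-Sep, Q4: Oct-Dec

Q3


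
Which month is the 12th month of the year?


Month 12 of 12

December


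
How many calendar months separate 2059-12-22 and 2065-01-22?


From December 2059 to January 2065
6 years * 12 = 72 months, minus 11 months = 61

61 months


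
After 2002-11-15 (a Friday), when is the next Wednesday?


Current: Friday
Target: Wednesday
Days ahead: 5

Next Wednesday: 2002-11-20


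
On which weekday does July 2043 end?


July 2043 has 31 days
Anchor: Jan 1, 2043. With p = 2043 - 1 = 2042: (p + p//4 - p//100 + p//400) mod 7 = (2042 + 510 - 20 + 5) mod 7 = 2537 mod 7 = 3 -> Thursday (Mon=0 ... Sun=6)
Days before July (Jan-Jun): 181; July 1 index = (3 + 181) mod 7 = 2 -> Wednesday
Last day offset: 31 - 1 = 30 days
Weekday index = (2 + 30) mod 7 = 4

Friday, July 31


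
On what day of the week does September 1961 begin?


Target: September 1, 1961
Anchor: Jan 1, 1961. With p = 1961 - 1 = 1960: (p + p//4 - p//100 + p//400) mod 7 = (1960 + 490 - 19 + 4) mod 7 = 2435 mod 7 = 6 -> Sunday (Mon=0 ... Sun=6)
Days before September (Jan-Aug): 243 days
Weekday index = (6 + 243) mod 7 = 4

Friday


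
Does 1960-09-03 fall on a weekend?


Anchor: Jan 1, 1960. With p = 1960 - 1 = 1959: (p + p//4 - p//100 + p//400) mod 7 = (1959 + 489 - 19 + 4) mod 7 = 2433 mod 7 = 4 -> Friday (Mon=0 ... Sun=6)
Day of year: 247; offset = 246
Weekday index = (4 + 246) mod 7 = 5 -> Saturday
Weekend days: Saturday, Sunday

Yes


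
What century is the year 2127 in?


Century = (year - 1) // 100 + 1
= (2127 - 1) // 100 + 1
= 2126 // 100 + 1
= 21 + 1

22nd century


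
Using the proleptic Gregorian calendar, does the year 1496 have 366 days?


Gregorian leap year rule: divisible by 4, but not by 100, unless also by 400.
1496 is divisible by 4 but not 100 -> leap year

Yes


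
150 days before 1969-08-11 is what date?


Start: 1969-08-11, subtract 150 days
Back 11 days from August 11 reaches July 31, 1969 -> 139 left
July 1969 has 31 days -> back to June 30, 1969 -> 108 left
June 1969 has 30 days -> back to May 31, 1969 -> 78 left
May 1969 has 31 days -> back to April 30, 1969 -> 47 left
April 1969 has 30 days -> back to March 31, 1969 -> 17 left
March 1969: 31 - 17 = 14 -> lands on March 14

Result: 1969-03-14


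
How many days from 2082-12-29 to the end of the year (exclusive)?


Day of year: 363 of 365
Remaining = 365 - 363

2 days


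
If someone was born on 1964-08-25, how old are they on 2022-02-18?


Birth: 1964-08-25
Reference: 2022-02-18
Year difference: 2022 - 1964 = 58
Birthday not yet reached in 2022, subtract 1

57 years old


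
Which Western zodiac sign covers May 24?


Date: May 24
Conventional tropical zodiac dates: Gemini from May 21 onward; Cancer starts June 21
May 24 falls within the Gemini range

Gemini


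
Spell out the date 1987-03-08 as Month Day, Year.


ISO 1987-03-08 parses as year=1987, month=03, day=08
Month 3 -> March

March 8, 1987


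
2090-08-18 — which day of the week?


Date: August 18, 2090
Anchor: Jan 1, 2090. With p = 2090 - 1 = 2089: (p + p//4 - p//100 + p//400) mod 7 = (2089 + 522 - 20 + 5) mod 7 = 2596 mod 7 = 6 -> Sunday (Mon=0 ... Sun=6)
Days before August (Jan-Jul): 212; offset = 212 + 18 - 1 = 229
Weekday index = (6 + 229) mod 7 = 4

Day of the week: Friday


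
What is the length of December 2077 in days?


December 2077

31 days


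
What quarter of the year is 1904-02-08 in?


Month: February (month 2)
Q1: Jan-Mar, Q2: Apr-Jun, Q3: Jul-Sep, Q4: Oct-Dec

Q1


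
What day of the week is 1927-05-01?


Date: May 1, 1927
Anchor: Jan 1, 1927. With p = 1927 - 1 = 1926: (p + p//4 - p//100 + p//400) mod 7 = (1926 + 481 - 19 + 4) mod 7 = 2392 mod 7 = 5 -> Saturday (Mon=0 ... Sun=6)
Days before May (Jan-Apr): 120; offset = 120 + 1 - 1 = 120
Weekday index = (5 + 120) mod 7 = 6

Day of the week: Sunday


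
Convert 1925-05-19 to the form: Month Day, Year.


ISO 1925-05-19 parses as year=1925, month=05, day=19
Month 5 -> May

May 19, 1925


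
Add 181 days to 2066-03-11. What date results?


Start: 2066-03-11, add 181 days
March 2066 has 31 days: 31 - 11 = 20 days to March 31 -> 161 left
April 2066 has 30 days -> 131 left
May 2066 has 31 days -> 100 left
June 2066 has 30 days -> 70 left
July 2066 has 31 days -> 39 left
August 2066 has 31 days -> 8 left
September 2066: 8 <= 30 -> lands on September 8

Result: 2066-09-08


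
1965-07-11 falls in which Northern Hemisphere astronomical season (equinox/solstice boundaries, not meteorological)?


Date: July 11
Astronomical Summer (approx.; exact equinox/solstice day varies by year): June 21 to September 21
July 11 falls within the Summer window

Summer


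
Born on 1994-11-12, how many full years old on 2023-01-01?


Birth: 1994-11-12
Reference: 2023-01-01
Year difference: 2023 - 1994 = 29
Birthday not yet reached in 2023, subtract 1

28 years old


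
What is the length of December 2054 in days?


December 2054

31 days


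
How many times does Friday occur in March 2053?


March 2053 has 31 days
Anchor: Jan 1, 2053. With p = 2053 - 1 = 2052: (p + p//4 - p//100 + p//400) mod 7 = (2052 + 513 - 20 + 5) mod 7 = 2550 mod 7 = 2 -> Wednesday (Mon=0 ... Sun=6)
Days before March (Jan-Feb): 59; March 1 index = (2 + 59) mod 7 = 5 -> Saturday
First Friday is March 7
Fridays: 7, 14, 21, 28

4 Fridays


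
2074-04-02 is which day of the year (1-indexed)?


Date: April 2, 2074
Days in months 1 through 3: 90
Plus 2 days in April

Day of year: 92


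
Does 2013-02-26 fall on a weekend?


Anchor: Jan 1, 2013. With p = 2013 - 1 = 2012: (p + p//4 - p//100 + p//400) mod 7 = (2012 + 503 - 20 + 5) mod 7 = 2500 mod 7 = 1 -> Tuesday (Mon=0 ... Sun=6)
Day of year: 57; offset = 56
Weekday index = (1 + 56) mod 7 = 1 -> Tuesday
Weekend days: Saturday, Sunday

No


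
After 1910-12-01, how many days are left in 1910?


Day of year: 335 of 365
Remaining = 365 - 335

30 days


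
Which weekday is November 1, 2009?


Target: November 1, 2009
Anchor: Jan 1, 2009. With p = 2009 - 1 = 2008: (p + p//4 - p//100 + p//400) mod 7 = (2008 + 502 - 20 + 5) mod 7 = 2495 mod 7 = 3 -> Thursday (Mon=0 ... Sun=6)
Days before November (Jan-Oct): 304 days
Weekday index = (3 + 304) mod 7 = 6

Sunday


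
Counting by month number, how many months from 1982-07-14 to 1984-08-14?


From July 1982 to August 1984
2 years * 12 = 24 months, plus 1 month = 25

25 months


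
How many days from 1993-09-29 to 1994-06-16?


From 1993-09-29 to 1994-06-16
1993-09-29: days before September = 31 + 28 + 31 + 30 + 31 + 30 + 31 + 31 = 243 (1993 is not a leap year); day of year = 243 + 29 = 272
1994-06-16: days before June = 31 + 28 + 31 + 30 + 31 = 151 (1994 is not a leap year); day of year = 151 + 16 = 167
Rest of 1993: 365 - 272 = 93
Total = 93 + 167 = 260

260 days


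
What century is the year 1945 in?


Century = (year - 1) // 100 + 1
= (1945 - 1) // 100 + 1
= 1944 // 100 + 1
= 19 + 1

20th century


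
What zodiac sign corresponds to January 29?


Date: January 29
Conventional tropical zodiac dates: Aquarius from January 20 onward; Pisces starts February 19
January 29 falls within the Aquarius range

Aquarius


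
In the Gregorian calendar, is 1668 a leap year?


Gregorian leap year rule: divisible by 4, but not by 100, unless also by 400.
1668 is divisible by 4 but not 100 -> leap year

Yes


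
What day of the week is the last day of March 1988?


March 1988 has 31 days
Anchor: Jan 1, 1988. With p = 1988 - 1 = 1987: (p + p//4 - p//100 + p//400) mod 7 = (1987 + 496 - 19 + 4) mod 7 = 2468 mod 7 = 4 -> Friday (Mon=0 ... Sun=6)
Days before March (Jan-Feb): 60; March 1 index = (4 + 60) mod 7 = 1 -> Tuesday
Last day offset: 31 - 1 = 30 days
Weekday index = (1 + 30) mod 7 = 3

Thursday, March 31


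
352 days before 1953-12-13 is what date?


Start: 1953-12-13, subtract 352 days
Back 13 days from December 13 reaches November 30, 1953 -> 339 left
November 1953 has 30 days -> back to October 31, 1953 -> 309 left
October 1953 has 31 days -> back to September 30, 1953 -> 278 left
September 1953 has 30 days -> back to August 31, 1953 -> 248 left
August 1953 has 31 days -> back to July 31, 1953 -> 217 left
July 1953 has 31 days -> back to June 30, 1953 -> 186 left
June 1953 has 30 days -> back to May 31, 1953 -> 156 left
May 1953 has 31 days -> back to April 30, 1953 -> 125 left
April 1953 has 30 days -> back to March 31, 1953 -> 95 left
March 1953 has 31 days -> back to February 28, 1953 -> 64 left
February 1953 has 28 days -> back to January 31, 1953 -> 36 left
January 1953 has 31 days -> back to December 31, 1952 -> 5 left
December 1952: 31 - 5 = 26 -> lands on December 26

Result: 1952-12-26


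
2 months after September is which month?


September is month 9
9 + 2 = 11

November


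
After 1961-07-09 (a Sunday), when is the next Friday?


Current: Sunday
Target: Friday
Days ahead: 5

Next Friday: 1961-07-14


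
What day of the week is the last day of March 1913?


March 1913 has 31 days
Anchor: Jan 1, 1913. With p = 1913 - 1 = 1912: (p + p//4 - p//100 + p//400) mod 7 = (1912 + 478 - 19 + 4) mod 7 = 2375 mod 7 = 2 -> Wednesday (Mon=0 ... Sun=6)
Days before March (Jan-Feb): 59; March 1 index = (2 + 59) mod 7 = 5 -> Saturday
Last day offset: 31 - 1 = 30 days
Weekday index = (5 + 30) mod 7 = 0

Monday, March 31


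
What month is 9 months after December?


December is month 12
12 + 9 = 21; wrap: 21 - 12 = 9

September


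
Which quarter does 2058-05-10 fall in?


Month: May (month 5)
Q1: Jan-Mar, Q2: Apr-Jun, Q3: Jul-Sep, Q4: Oct-Dec

Q2


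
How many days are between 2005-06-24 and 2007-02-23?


From 2005-06-24 to 2007-02-23
2005-06-24: days before June = 31 + 28 + 31 + 30 + 31 = 151 (2005 is not a leap year); day of year = 151 + 24 = 175
2007-02-23: days before February = 31; day of year = 31 + 23 = 54
Rest of 2005: 365 - 175 = 190
Full years 2006 (365): 365
Total = 190 + 365 + 54 = 609

609 days


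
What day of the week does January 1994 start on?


Target: January 1, 1994
Anchor: Jan 1, 1994. With p = 1994 - 1 = 1993: (p + p//4 - p//100 + p//400) mod 7 = (1993 + 498 - 19 + 4) mod 7 = 2476 mod 7 = 5 -> Saturday (Mon=0 ... Sun=6)
Offset from anchor: 0 days
Weekday index = (5 + 0) mod 7 = 5

Saturday


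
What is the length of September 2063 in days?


September 2063

30 days


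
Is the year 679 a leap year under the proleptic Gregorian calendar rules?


Gregorian leap year rule: divisible by 4, but not by 100, unless also by 400.
679 is not divisible by 4 -> not a leap year

No


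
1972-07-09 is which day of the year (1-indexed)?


Date: July 9, 1972
Days in months 1 through 6: 182
Plus 9 days in July

Day of year: 191


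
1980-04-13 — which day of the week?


Date: April 13, 1980
Anchor: Jan 1, 1980. With p = 1980 - 1 = 1979: (p + p//4 - p//100 + p//400) mod 7 = (1979 + 494 - 19 + 4) mod 7 = 2458 mod 7 = 1 -> Tuesday (Mon=0 ... Sun=6)
Days before April (Jan-Mar): 91; offset = 91 + 13 - 1 = 103
Weekday index = (1 + 103) mod 7 = 6

Day of the week: Sunday


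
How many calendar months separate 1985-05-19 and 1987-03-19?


From May 1985 to March 1987
2 years * 12 = 24 months, minus 2 months = 22

22 months


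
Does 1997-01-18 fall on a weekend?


Anchor: Jan 1, 1997. With p = 1997 - 1 = 1996: (p + p//4 - p//100 + p//400) mod 7 = (1996 + 499 - 19 + 4) mod 7 = 2480 mod 7 = 2 -> Wednesday (Mon=0 ... Sun=6)
Day of year: 18; offset = 17
Weekday index = (2 + 17) mod 7 = 5 -> Saturday
Weekend days: Saturday, Sunday

Yes


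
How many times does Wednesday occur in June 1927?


June 1927 has 30 days
Anchor: Jan 1, 1927. With p = 1927 - 1 = 1926: (p + p//4 - p//100 + p//400) mod 7 = (1926 + 481 - 19 + 4) mod 7 = 2392 mod 7 = 5 -> Saturday (Mon=0 ... Sun=6)
Days before June (Jan-May): 151; June 1 index = (5 + 151) mod 7 = 2 -> Wednesday
First Wednesday is June 1
Wednesdays: 1, 8, 15, 22, 29

5 Wednesdays


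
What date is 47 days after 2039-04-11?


Start: 2039-04-11, add 47 days
April 2039 has 30 days: 30 - 11 = 19 days to April 30 -> 28 left
May 2039: 28 <= 31 -> lands on May 28

Result: 2039-05-28


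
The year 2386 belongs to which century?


Century = (year - 1) // 100 + 1
= (2386 - 1) // 100 + 1
= 2385 // 100 + 1
= 23 + 1

24th century


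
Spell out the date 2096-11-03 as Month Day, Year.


ISO 2096-11-03 parses as year=2096, month=11, day=03
Month 11 -> November

November 3, 2096


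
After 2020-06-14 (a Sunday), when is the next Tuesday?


Current: Sunday
Target: Tuesday
Days ahead: 2

Next Tuesday: 2020-06-16


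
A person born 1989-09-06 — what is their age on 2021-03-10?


Birth: 1989-09-06
Reference: 2021-03-10
Year difference: 2021 - 1989 = 32
Birthday not yet reached in 2021, subtract 1

31 years old


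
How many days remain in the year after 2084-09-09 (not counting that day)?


Day of year: 253 of 366
Remaining = 366 - 253

113 days


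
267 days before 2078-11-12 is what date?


Start: 2078-11-12, subtract 267 days
Back 12 days from November 12 reaches October 31, 2078 -> 255 left
October 2078 has 31 days -> back to September 30, 2078 -> 224 left
September 2078 has 30 days -> back to August 31, 2078 -> 194 left
August 2078 has 31 days -> back to July 31, 2078 -> 163 left
July 2078 has 31 days -> back to June 30, 2078 -> 132 left
June 2078 has 30 days -> back to May 31, 2078 -> 102 left
May 2078 has 31 days -> back to April 30, 2078 -> 71 left
April 2078 has 30 days -> back to March 31, 2078 -> 41 left
March 2078 has 31 days -> back to February 28, 2078 -> 10 left
February 2078: 28 - 10 = 18 -> lands on February 18

Result: 2078-02-18


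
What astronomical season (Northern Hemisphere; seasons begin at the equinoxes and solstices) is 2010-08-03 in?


Date: August 3
Astronomical Summer (approx.; exact equinox/solstice day varies by year): June 21 to September 21
August 3 falls within the Summer window

Summer


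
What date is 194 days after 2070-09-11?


Start: 2070-09-11, add 194 days
September 2070 has 30 days: 30 - 11 = 19 days to September 30 -> 175 left
October 2070 has 31 days -> 144 left
November 2070 has 30 days -> 114 left
December 2070 has 31 days -> 83 left
January 2071 has 31 days -> 52 left
February 2071 has 28 days -> 24 left
March 2071: 24 <= 31 -> lands on March 24

Result: 2071-03-24


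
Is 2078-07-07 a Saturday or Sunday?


Anchor: Jan 1, 2078. With p = 2078 - 1 = 2077: (p + p//4 - p//100 + p//400) mod 7 = (2077 + 519 - 20 + 5) mod 7 = 2581 mod 7 = 5 -> Saturday (Mon=0 ... Sun=6)
Day of year: 188; offset = 187
Weekday index = (5 + 187) mod 7 = 3 -> Thursday
Weekend days: Saturday, Sunday

No


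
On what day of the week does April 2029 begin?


Target: April 1, 2029
Anchor: Jan 1, 2029. With p = 2029 - 1 = 2028: (p + p//4 - p//100 + p//400) mod 7 = (2028 + 507 - 20 + 5) mod 7 = 2520 mod 7 = 0 -> Monday (Mon=0 ... Sun=6)
Days before April (Jan-Mar): 90 days
Weekday index = (0 + 90) mod 7 = 6

Sunday


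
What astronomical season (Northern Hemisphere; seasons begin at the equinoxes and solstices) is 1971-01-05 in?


Date: January 5
Astronomical Winter (approx.; exact equinox/solstice day varies by year): December 21 to March 19
January 5 falls within the Winter window

Winter


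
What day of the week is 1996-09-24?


Date: September 24, 1996
Anchor: Jan 1, 1996. With p = 1996 - 1 = 1995: (p + p//4 - p//100 + p//400) mod 7 = (1995 + 498 - 19 + 4) mod 7 = 2478 mod 7 = 0 -> Monday (Mon=0 ... Sun=6)
Days before September (Jan-Aug): 244; offset = 244 + 24 - 1 = 267
Weekday index = (0 + 267) mod 7 = 1

Day of the week: Tuesday


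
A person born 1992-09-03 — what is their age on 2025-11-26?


Birth: 1992-09-03
Reference: 2025-11-26
Year difference: 2025 - 1992 = 33

33 years old


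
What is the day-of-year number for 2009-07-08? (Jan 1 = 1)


Date: July 8, 2009
Days in months 1 through 6: 181
Plus 8 days in July

Day of year: 189


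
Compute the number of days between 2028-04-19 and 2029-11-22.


From 2028-04-19 to 2029-11-22
2028-04-19: days before April = 31 + 29 + 31 = 91 (2028 is a leap year); day of year = 91 + 19 = 110
2029-11-22: days before November = 31 + 28 + 31 + 30 + 31 + 30 + 31 + 31 + 30 + 31 = 304 (2029 is not a leap year); day of year = 304 + 22 = 326
Rest of 2028: 366 - 110 = 256
Total = 256 + 326 = 582

582 days


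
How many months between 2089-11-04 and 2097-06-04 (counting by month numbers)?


From November 2089 to June 2097
8 years * 12 = 96 months, minus 5 months = 91

91 months


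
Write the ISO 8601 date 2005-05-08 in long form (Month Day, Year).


ISO 2005-05-08 parses as year=2005, month=05, day=08
Month 5 -> May

May 8, 2005


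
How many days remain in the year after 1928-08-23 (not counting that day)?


Day of year: 236 of 366
Remaining = 366 - 236

130 days


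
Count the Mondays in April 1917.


April 1917 has 30 days
Anchor: Jan 1, 1917. With p = 1917 - 1 = 1916: (p + p//4 - p//100 + p//400) mod 7 = (1916 + 479 - 19 + 4) mod 7 = 2380 mod 7 = 0 -> Monday (Mon=0 ... Sun=6)
Days before April (Jan-Mar): 90; April 1 index = (0 + 90) mod 7 = 6 -> Sunday
First Monday is April 2
Mondays: 2, 9, 16, 23, 30

5 Mondays


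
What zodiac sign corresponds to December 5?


Date: December 5
Conventional tropical zodiac dates: Sagittarius from November 22 onward; Capricorn starts December 22
December 5 falls within the Sagittarius range

Sagittarius


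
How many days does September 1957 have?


September 1957

30 days


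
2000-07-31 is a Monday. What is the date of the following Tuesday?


Current: Monday
Target: Tuesday
Days ahead: 1

Next Tuesday: 2000-08-01


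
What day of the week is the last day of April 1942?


April 1942 has 30 days
Anchor: Jan 1, 1942. With p = 1942 - 1 = 1941: (p + p//4 - p//100 + p//400) mod 7 = (1941 + 485 - 19 + 4) mod 7 = 2411 mod 7 = 3 -> Thursday (Mon=0 ... Sun=6)
Days before April (Jan-Mar): 90; April 1 index = (3 + 90) mod 7 = 2 -> Wednesday
Last day offset: 30 - 1 = 29 days
Weekday index = (2 + 29) mod 7 = 3

Thursday, April 30


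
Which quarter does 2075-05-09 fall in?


Month: May (month 5)
Q1: Jan-Mar, Q2: Apr-Jun, Q3: Jul-Sep, Q4: Oct-Dec

Q2


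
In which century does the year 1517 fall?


Century = (year - 1) // 100 + 1
= (1517 - 1) // 100 + 1
= 1516 // 100 + 1
= 15 + 1

16th century


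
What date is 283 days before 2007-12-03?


Start: 2007-12-03, subtract 283 days
Back 3 days from December 3 reaches November 30, 2007 -> 280 left
November 2007 has 30 days -> back to October 31, 2007 -> 250 left
October 2007 has 31 days -> back to September 30, 2007 -> 219 left
September 2007 has 30 days -> back to August 31, 2007 -> 189 left
August 2007 has 31 days -> back to July 31, 2007 -> 158 left
July 2007 has 31 days -> back to June 30, 2007 -> 127 left
June 2007 has 30 days -> back to May 31, 2007 -> 97 left
May 2007 has 31 days -> back to April 30, 2007 -> 66 left
April 2007 has 30 days -> back to March 31, 2007 -> 36 left
March 2007 has 31 days -> back to February 28, 2007 -> 5 left
February 2007: 28 - 5 = 23 -> lands on February 23

Result: 2007-02-23


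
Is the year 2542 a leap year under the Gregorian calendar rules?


Gregorian leap year rule: divisible by 4, but not by 100, unless also by 400.
2542 is not divisible by 4 -> not a leap year

No


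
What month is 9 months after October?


October is month 10
10 + 9 = 19; wrap: 19 - 12 = 7

July


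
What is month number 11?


Month 11 of 12

November


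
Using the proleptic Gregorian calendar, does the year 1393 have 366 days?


Gregorian leap year rule: divisible by 4, but not by 100, unless also by 400.
1393 is not divisible by 4 -> not a leap year

No


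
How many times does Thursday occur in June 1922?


June 1922 has 30 days
Anchor: Jan 1, 1922. With p = 1922 - 1 = 1921: (p + p//4 - p//100 + p//400) mod 7 = (1921 + 480 - 19 + 4) mod 7 = 2386 mod 7 = 6 -> Sunday (Mon=0 ... Sun=6)
Days before June (Jan-May): 151; June 1 index = (6 + 151) mod 7 = 3 -> Thursday
First Thursday is June 1
Thursdays: 1, 8, 15, 22, 29

5 Thursdays


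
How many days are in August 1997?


August 1997

31 days


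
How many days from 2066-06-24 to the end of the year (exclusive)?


Day of year: 175 of 365
Remaining = 365 - 175

190 days


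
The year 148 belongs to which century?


Century = (year - 1) // 100 + 1
= (148 - 1) // 100 + 1
= 147 // 100 + 1
= 1 + 1

2nd century


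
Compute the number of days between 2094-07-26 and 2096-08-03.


From 2094-07-26 to 2096-08-03
2094-07-26: days before July = 31 + 28 + 31 + 30 + 31 + 30 = 181 (2094 is not a leap year); day of year = 181 + 26 = 207
2096-08-03: days before August = 31 + 29 + 31 + 30 + 31 + 30 + 31 = 213 (2096 is a leap year); day of year = 213 + 3 = 216
Rest of 2094: 365 - 207 = 158
Full years 2095 (365): 365
Total = 158 + 365 + 216 = 739

739 days


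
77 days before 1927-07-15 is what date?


Start: 1927-07-15, subtract 77 days
Back 15 days from July 15 reaches June 30, 1927 -> 62 left
June 1927 has 30 days -> back to May 31, 1927 -> 32 left
May 1927 has 31 days -> back to April 30, 1927 -> 1 left
April 1927: 30 - 1 = 29 -> lands on April 29

Result: 1927-04-29


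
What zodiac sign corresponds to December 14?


Date: December 14
Conventional tropical zodiac dates: Sagittarius from November 22 onward; Capricorn starts December 22
December 14 falls within the Sagittarius range

Sagittarius


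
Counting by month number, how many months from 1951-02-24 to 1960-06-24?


From February 1951 to June 1960
9 years * 12 = 108 months, plus 4 months = 112

112 months


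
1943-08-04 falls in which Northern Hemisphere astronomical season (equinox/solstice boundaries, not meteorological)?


Date: August 4
Astronomical Summer (approx.; exact equinox/solstice day varies by year): June 21 to September 21
August 4 falls within the Summer window

Summer


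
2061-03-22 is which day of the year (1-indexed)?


Date: March 22, 2061
Days in months 1 through 2: 59
Plus 22 days in March

Day of year: 81


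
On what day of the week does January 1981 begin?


Target: January 1, 1981
Anchor: Jan 1, 1981. With p = 1981 - 1 = 1980: (p + p//4 - p//100 + p//400) mod 7 = (1980 + 495 - 19 + 4) mod 7 = 2460 mod 7 = 3 -> Thursday (Mon=0 ... Sun=6)
Offset from anchor: 0 days
Weekday index = (3 + 0) mod 7 = 3

Thursday


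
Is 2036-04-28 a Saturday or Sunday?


Anchor: Jan 1, 2036. With p = 2036 - 1 = 2035: (p + p//4 - p//100 + p//400) mod 7 = (2035 + 508 - 20 + 5) mod 7 = 2528 mod 7 = 1 -> Tuesday (Mon=0 ... Sun=6)
Day of year: 119; offset = 118
Weekday index = (1 + 118) mod 7 = 0 -> Monday
Weekend days: Saturday, Sunday

No


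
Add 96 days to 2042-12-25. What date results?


Start: 2042-12-25, add 96 days
December 2042 has 31 days: 31 - 25 = 6 days to December 31 -> 90 left
January 2043 has 31 days -> 59 left
February 2043 has 28 days -> 31 left
March 2043: 31 <= 31 -> lands on March 31

Result: 2043-03-31


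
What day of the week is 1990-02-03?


Date: February 3, 1990
Anchor: Jan 1, 1990. With p = 1990 - 1 = 1989: (p + p//4 - p//100 + p//400) mod 7 = (1989 + 497 - 19 + 4) mod 7 = 2471 mod 7 = 0 -> Monday (Mon=0 ... Sun=6)
Days before February (Jan): 31; offset = 31 + 3 - 1 = 33
Weekday index = (0 + 33) mod 7 = 5

Day of the week: Saturday


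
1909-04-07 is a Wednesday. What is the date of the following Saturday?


Current: Wednesday
Target: Saturday
Days ahead: 3

Next Saturday: 1909-04-10


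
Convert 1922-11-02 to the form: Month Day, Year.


ISO 1922-11-02 parses as year=1922, month=11, day=02
Month 11 -> November

November 2, 1922


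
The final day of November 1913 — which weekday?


November 1913 has 30 days
Anchor: Jan 1, 1913. With p = 1913 - 1 = 1912: (p + p//4 - p//100 + p//400) mod 7 = (1912 + 478 - 19 + 4) mod 7 = 2375 mod 7 = 2 -> Wednesday (Mon=0 ... Sun=6)
Days before November (Jan-Oct): 304; November 1 index = (2 + 304) mod 7 = 5 -> Saturday
Last day offset: 30 - 1 = 29 days
Weekday index = (5 + 29) mod 7 = 6

Sunday, November 30


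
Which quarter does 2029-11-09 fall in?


Month: November (month 11)
Q1: Jan-Mar, Q2: Apr-Jun, Q3: Jul-Sep, Q4: Oct-Dec

Q4


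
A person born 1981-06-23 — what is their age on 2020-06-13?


Birth: 1981-06-23
Reference: 2020-06-13
Year difference: 2020 - 1981 = 39
Birthday not yet reached in 2020, subtract 1

38 years old


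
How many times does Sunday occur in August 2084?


August 2084 has 31 days
Anchor: Jan 1, 2084. With p = 2084 - 1 = 2083: (p + p//4 - p//100 + p//400) mod 7 = (2083 + 520 - 20 + 5) mod 7 = 2588 mod 7 = 5 -> Saturday (Mon=0 ... Sun=6)
Days before August (Jan-Jul): 213; August 1 index = (5 + 213) mod 7 = 1 -> Tuesday
First Sunday is August 6
Sundays: 6, 13, 20, 27

4 Sundays


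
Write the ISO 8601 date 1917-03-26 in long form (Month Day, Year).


ISO 1917-03-26 parses as year=1917, month=03, day=26
Month 3 -> March

March 26, 1917


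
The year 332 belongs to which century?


Century = (year - 1) // 100 + 1
= (332 - 1) // 100 + 1
= 331 // 100 + 1
= 3 + 1

4th century


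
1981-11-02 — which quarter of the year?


Month: November (month 11)
Q1: Jan-Mar, Q2: Apr-Jun, Q3: Jul-Sep, Q4: Oct-Dec

Q4


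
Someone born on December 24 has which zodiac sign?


Date: December 24
Conventional tropical zodiac dates: Capricorn from December 22 onward; Aquarius starts January 20
December 24 falls within the Capricorn range

Capricorn


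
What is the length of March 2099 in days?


March 2099

31 days


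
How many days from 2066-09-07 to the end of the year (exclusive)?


Day of year: 250 of 365
Remaining = 365 - 250

115 days


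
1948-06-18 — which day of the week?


Date: June 18, 1948
Anchor: Jan 1, 1948. With p = 1948 - 1 = 1947: (p + p//4 - p//100 + p//400) mod 7 = (1947 + 486 - 19 + 4) mod 7 = 2418 mod 7 = 3 -> Thursday (Mon=0 ... Sun=6)
Days before June (Jan-May): 152; offset = 152 + 18 - 1 = 169
Weekday index = (3 + 169) mod 7 = 4

Day of the week: Friday


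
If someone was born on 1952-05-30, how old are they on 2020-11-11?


Birth: 1952-05-30
Reference: 2020-11-11
Year difference: 2020 - 1952 = 68

68 years old


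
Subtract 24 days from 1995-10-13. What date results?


Start: 1995-10-13, subtract 24 days
Back 13 days from October 13 reaches September 30, 1995 -> 11 left
September 1995: 30 - 11 = 19 -> lands on September 19

Result: 1995-09-19


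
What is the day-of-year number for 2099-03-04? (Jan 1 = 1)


Date: March 4, 2099
Days in months 1 through 2: 59
Plus 4 days in March

Day of year: 63


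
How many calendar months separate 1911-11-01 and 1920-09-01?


From November 1911 to September 1920
9 years * 12 = 108 months, minus 2 months = 106

106 months


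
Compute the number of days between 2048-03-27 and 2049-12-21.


From 2048-03-27 to 2049-12-21
2048-03-27: days before March = 31 + 29 = 60 (2048 is a leap year); day of year = 60 + 27 = 87
2049-12-21: days before December = 31 + 28 + 31 + 30 + 31 + 30 + 31 + 31 + 30 + 31 + 30 = 334 (2049 is not a leap year); day of year = 334 + 21 = 355
Rest of 2048: 366 - 87 = 279
Total = 279 + 355 = 634

634 days


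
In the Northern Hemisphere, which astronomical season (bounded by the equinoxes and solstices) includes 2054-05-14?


Date: May 14
Astronomical Spring (approx.; exact equinox/solstice day varies by year): March 20 to June 20
May 14 falls within the Spring window

Spring


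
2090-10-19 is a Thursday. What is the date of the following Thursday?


Current: Thursday
Target: Thursday
Days ahead: 7

Next Thursday: 2090-10-26


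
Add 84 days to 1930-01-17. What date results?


Start: 1930-01-17, add 84 days
January 1930 has 31 days: 31 - 17 = 14 days to January 31 -> 70 left
February 1930 has 28 days -> 42 left
March 1930 has 31 days -> 11 left
April 1930: 11 <= 30 -> lands on April 11

Result: 1930-04-11


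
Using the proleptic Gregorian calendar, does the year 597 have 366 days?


Gregorian leap year rule: divisible by 4, but not by 100, unless also by 400.
597 is not divisible by 4 -> not a leap year

No


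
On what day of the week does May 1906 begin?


Target: May 1, 1906
Anchor: Jan 1, 1906. With p = 1906 - 1 = 1905: (p + p//4 - p//100 + p//400) mod 7 = (1905 + 476 - 19 + 4) mod 7 = 2366 mod 7 = 0 -> Monday (Mon=0 ... Sun=6)
Days before May (Jan-Apr): 120 days
Weekday index = (0 + 120) mod 7 = 1

Tuesday


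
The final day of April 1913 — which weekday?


April 1913 has 30 days
Anchor: Jan 1, 1913. With p = 1913 - 1 = 1912: (p + p//4 - p//100 + p//400) mod 7 = (1912 + 478 - 19 + 4) mod 7 = 2375 mod 7 = 2 -> Wednesday (Mon=0 ... Sun=6)
Days before April (Jan-Mar): 90; April 1 index = (2 + 90) mod 7 = 1 -> Tuesday
Last day offset: 30 - 1 = 29 days
Weekday index = (1 + 29) mod 7 = 2

Wednesday, April 30


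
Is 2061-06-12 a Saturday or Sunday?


Anchor: Jan 1, 2061. With p = 2061 - 1 = 2060: (p + p//4 - p//100 + p//400) mod 7 = (2060 + 515 - 20 + 5) mod 7 = 2560 mod 7 = 5 -> Saturday (Mon=0 ... Sun=6)
Day of year: 163; offset = 162
Weekday index = (5 + 162) mod 7 = 6 -> Sunday
Weekend days: Saturday, Sunday

Yes


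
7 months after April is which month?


April is month 4
4 + 7 = 11

November


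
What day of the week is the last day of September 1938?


September 1938 has 30 days
Anchor: Jan 1, 1938. With p = 1938 - 1 = 1937: (p + p//4 - p//100 + p//400) mod 7 = (1937 + 484 - 19 + 4) mod 7 = 2406 mod 7 = 5 -> Saturday (Mon=0 ... Sun=6)
Days before September (Jan-Aug): 243; September 1 index = (5 + 243) mod 7 = 3 -> Thursday
Last day offset: 30 - 1 = 29 days
Weekday index = (3 + 29) mod 7 = 4

Friday, September 30


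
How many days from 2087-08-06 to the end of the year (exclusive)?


Day of year: 218 of 365
Remaining = 365 - 218

147 days


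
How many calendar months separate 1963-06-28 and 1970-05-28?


From June 1963 to May 1970
7 years * 12 = 84 months, minus 1 month = 83

83 months


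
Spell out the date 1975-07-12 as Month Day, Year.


ISO 1975-07-12 parses as year=1975, month=07, day=12
Month 7 -> July

July 12, 1975


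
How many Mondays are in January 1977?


January 1977 has 31 days
Anchor: Jan 1, 1977. With p = 1977 - 1 = 1976: (p + p//4 - p//100 + p//400) mod 7 = (1976 + 494 - 19 + 4) mod 7 = 2455 mod 7 = 5 -> Saturday (Mon=0 ... Sun=6)
January 1 is the anchor itself -> Saturday
First Monday is January 3
Mondays: 3, 10, 17, 24, 31

5 Mondays


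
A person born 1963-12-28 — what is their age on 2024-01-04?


Birth: 1963-12-28
Reference: 2024-01-04
Year difference: 2024 - 1963 = 61
Birthday not yet reached in 2024, subtract 1

60 years old


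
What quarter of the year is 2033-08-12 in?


Month: August (month 8)
Q1: Jan-Mar, Q2: Apr-Jun, Q3: Jul-Sep, Q4: Oct-Dec

Q3


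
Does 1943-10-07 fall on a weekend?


Anchor: Jan 1, 1943. With p = 1943 - 1 = 1942: (p + p//4 - p//100 + p//400) mod 7 = (1942 + 485 - 19 + 4) mod 7 = 2412 mod 7 = 4 -> Friday (Mon=0 ... Sun=6)
Day of year: 280; offset = 279
Weekday index = (4 + 279) mod 7 = 3 -> Thursday
Weekend days: Saturday, Sunday

No


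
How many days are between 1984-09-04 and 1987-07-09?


From 1984-09-04 to 1987-07-09
1984-09-04: days before September = 31 + 29 + 31 + 30 + 31 + 30 + 31 + 31 = 244 (1984 is a leap year); day of year = 244 + 4 = 248
1987-07-09: days before July = 31 + 28 + 31 + 30 + 31 + 30 = 181 (1987 is not a leap year); day of year = 181 + 9 = 190
Rest of 1984: 366 - 248 = 118
Full years 1985 (365), 1986 (365): 730
Total = 118 + 730 + 190 = 1038

1038 days


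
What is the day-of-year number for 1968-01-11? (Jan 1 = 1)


Date: January 11, 1968
No months before January
Plus 11 days in January

Day of year: 11


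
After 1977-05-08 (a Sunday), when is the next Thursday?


Current: Sunday
Target: Thursday
Days ahead: 4

Next Thursday: 1977-05-12


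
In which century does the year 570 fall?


Century = (year - 1) // 100 + 1
= (570 - 1) // 100 + 1
= 569 // 100 + 1
= 5 + 1

6th century


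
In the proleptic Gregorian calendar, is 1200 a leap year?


Gregorian leap year rule: divisible by 4, but not by 100, unless also by 400.
1200 is divisible by 400 -> leap year

Yes


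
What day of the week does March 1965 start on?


Target: March 1, 1965
Anchor: Jan 1, 1965. With p = 1965 - 1 = 1964: (p + p//4 - p//100 + p//400) mod 7 = (1964 + 491 - 19 + 4) mod 7 = 2440 mod 7 = 4 -> Friday (Mon=0 ... Sun=6)
Days before March (Jan-Feb): 59 days
Weekday index = (4 + 59) mod 7 = 0

Monday


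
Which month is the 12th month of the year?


Month 12 of 12

December


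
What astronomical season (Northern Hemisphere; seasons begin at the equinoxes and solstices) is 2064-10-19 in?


Date: October 19
Astronomical Autumn (approx.; exact equinox/solstice day varies by year): September 22 to December 20
October 19 falls within the Autumn window

Autumn


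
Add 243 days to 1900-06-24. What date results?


Start: 1900-06-24, add 243 days
June 1900 has 30 days: 30 - 24 = 6 days to June 30 -> 237 left
July 1900 has 31 days -> 206 left
August 1900 has 31 days -> 175 left
September 1900 has 30 days -> 145 left
October 1900 has 31 days -> 114 left
November 1900 has 30 days -> 84 left
December 1900 has 31 days -> 53 left
January 1901 has 31 days -> 22 left
February 1901: 22 <= 28 -> lands on February 22

Result: 1901-02-22


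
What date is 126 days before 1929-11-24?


Start: 1929-11-24, subtract 126 days
Back 24 days from November 24 reaches October 31, 1929 -> 102 left
October 1929 has 31 days -> back to September 30, 1929 -> 71 left
September 1929 has 30 days -> back to August 31, 1929 -> 41 left
August 1929 has 31 days -> back to July 31, 1929 -> 10 left
July 1929: 31 - 10 = 21 -> lands on July 21

Result: 1929-07-21


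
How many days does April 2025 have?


April 2025

30 days


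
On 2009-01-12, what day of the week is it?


Date: January 12, 2009
Anchor: Jan 1, 2009. With p = 2009 - 1 = 2008: (p + p//4 - p//100 + p//400) mod 7 = (2008 + 502 - 20 + 5) mod 7 = 2495 mod 7 = 3 -> Thursday (Mon=0 ... Sun=6)
Days into year = 12 - 1 = 11
Weekday index = (3 + 11) mod 7 = 0

Day of the week: Monday


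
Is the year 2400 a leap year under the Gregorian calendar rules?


Gregorian leap year rule: divisible by 4, but not by 100, unless also by 400.
2400 is divisible by 400 -> leap year

Yes


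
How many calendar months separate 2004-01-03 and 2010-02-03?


From January 2004 to February 2010
6 years * 12 = 72 months, plus 1 month = 73

73 months


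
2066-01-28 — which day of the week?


Date: January 28, 2066
Anchor: Jan 1, 2066. With p = 2066 - 1 = 2065: (p + p//4 - p//100 + p//400) mod 7 = (2065 + 516 - 20 + 5) mod 7 = 2566 mod 7 = 4 -> Friday (Mon=0 ... Sun=6)
Days into year = 28 - 1 = 27
Weekday index = (4 + 27) mod 7 = 3

Day of the week: Thursday


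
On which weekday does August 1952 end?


August 1952 has 31 days
Anchor: Jan 1, 1952. With p = 1952 - 1 = 1951: (p + p//4 - p//100 + p//400) mod 7 = (1951 + 487 - 19 + 4) mod 7 = 2423 mod 7 = 1 -> Tuesday (Mon=0 ... Sun=6)
Days before August (Jan-Jul): 213; August 1 index = (1 + 213) mod 7 = 4 -> Friday
Last day offset: 31 - 1 = 30 days
Weekday index = (4 + 30) mod 7 = 6

Sunday, August 31


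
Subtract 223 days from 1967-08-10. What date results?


Start: 1967-08-10, subtract 223 days
Back 10 days from August 10 reaches July 31, 1967 -> 213 left
July 1967 has 31 days -> back to June 30, 1967 -> 182 left
June 1967 has 30 days -> back to May 31, 1967 -> 152 left
May 1967 has 31 days -> back to April 30, 1967 -> 121 left
April 1967 has 30 days -> back to March 31, 1967 -> 91 left
March 1967 has 31 days -> back to February 28, 1967 -> 60 left
February 1967 has 28 days -> back to January 31, 1967 -> 32 left
January 1967 has 31 days -> back to December 31, 1966 -> 1 left
December 1966: 31 - 1 = 30 -> lands on December 30

Result: 1966-12-30


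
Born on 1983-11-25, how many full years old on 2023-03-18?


Birth: 1983-11-25
Reference: 2023-03-18
Year difference: 2023 - 1983 = 40
Birthday not yet reached in 2023, subtract 1

39 years old


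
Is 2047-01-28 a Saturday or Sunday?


Anchor: Jan 1, 2047. With p = 2047 - 1 = 2046: (p + p//4 - p//100 + p//400) mod 7 = (2046 + 511 - 20 + 5) mod 7 = 2542 mod 7 = 1 -> Tuesday (Mon=0 ... Sun=6)
Day of year: 28; offset = 27
Weekday index = (1 + 27) mod 7 = 0 -> Monday
Weekend days: Saturday, Sunday

No


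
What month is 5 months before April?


April is month 4
4 - 5 = -1; wrap: -1 + 12 = 11

November


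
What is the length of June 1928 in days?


June 1928

30 days


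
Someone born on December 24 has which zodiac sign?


Date: December 24
Conventional tropical zodiac dates: Capricorn from December 22 onward; Aquarius starts January 20
December 24 falls within the Capricorn range

Capricorn


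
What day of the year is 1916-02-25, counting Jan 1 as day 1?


Date: February 25, 1916
Days in months 1 through 1: 31
Plus 25 days in February

Day of year: 56
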